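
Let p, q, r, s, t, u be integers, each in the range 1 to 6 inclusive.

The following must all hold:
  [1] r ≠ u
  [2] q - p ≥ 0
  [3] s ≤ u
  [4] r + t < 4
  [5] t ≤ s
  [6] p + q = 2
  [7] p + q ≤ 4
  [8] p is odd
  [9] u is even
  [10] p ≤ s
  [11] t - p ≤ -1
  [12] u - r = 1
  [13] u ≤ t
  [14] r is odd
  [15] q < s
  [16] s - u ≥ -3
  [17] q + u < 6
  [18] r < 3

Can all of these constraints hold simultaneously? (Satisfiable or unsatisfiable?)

Unsatisfiable

Constraints 2, 3, 11, 13, and 15 give t < p, p ≤ q, q < s, s ≤ u, u ≤ t. Chaining: t < p ≤ q < s ≤ u ≤ t, which forces t < t — impossible.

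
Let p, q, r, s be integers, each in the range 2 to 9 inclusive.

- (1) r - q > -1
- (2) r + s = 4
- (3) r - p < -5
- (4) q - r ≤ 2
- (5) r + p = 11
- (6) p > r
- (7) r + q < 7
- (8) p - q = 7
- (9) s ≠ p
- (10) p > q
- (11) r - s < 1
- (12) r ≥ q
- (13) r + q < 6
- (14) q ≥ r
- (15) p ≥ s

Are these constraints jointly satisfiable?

Satisfiable

Try p = 9, q = 2, r = 2, s = 2.
Check constraint 1: r - q = 0; constraint 2: r + s = 4; constraint 3: r - p = -7. The remaining constraints are straightforward to verify.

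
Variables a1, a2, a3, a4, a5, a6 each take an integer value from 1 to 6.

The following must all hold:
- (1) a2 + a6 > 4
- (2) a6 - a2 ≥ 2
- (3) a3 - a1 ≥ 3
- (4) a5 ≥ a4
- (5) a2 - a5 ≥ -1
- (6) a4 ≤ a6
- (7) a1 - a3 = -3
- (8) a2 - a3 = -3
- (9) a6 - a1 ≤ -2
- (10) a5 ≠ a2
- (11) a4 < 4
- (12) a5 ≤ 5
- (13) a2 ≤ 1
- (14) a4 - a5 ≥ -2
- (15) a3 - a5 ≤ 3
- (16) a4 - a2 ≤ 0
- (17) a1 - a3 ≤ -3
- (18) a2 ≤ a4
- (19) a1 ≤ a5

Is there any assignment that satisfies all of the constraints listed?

Unsatisfiable

Constraints 2, 9, 14, 15, 16, and 17 give a1 − a6 ≥ 2, a6 − a2 ≥ 2, a2 − a4 ≥ 0, a4 − a5 ≥ -2, a5 − a3 ≥ -3, a3 − a1 ≥ 3.
Adding all 6 inequalities: the left sides telescope to 0, and the right sides sum to 2 + 2 + 0 + (-2) + (-3) + 3 = 2. So 0 ≥ 2, which is false.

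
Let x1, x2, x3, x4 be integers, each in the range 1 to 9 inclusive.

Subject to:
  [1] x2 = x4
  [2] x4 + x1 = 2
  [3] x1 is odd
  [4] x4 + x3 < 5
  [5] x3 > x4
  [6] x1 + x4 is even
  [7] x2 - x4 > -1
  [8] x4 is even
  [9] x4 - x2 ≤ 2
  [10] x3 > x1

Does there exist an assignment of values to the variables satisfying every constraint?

Unsatisfiable

Constraint 3 makes x1 odd and constraint 8 makes x4 even, so x1 + x4 must be odd. Constraint 6 says x1 + x4 is even — contradiction.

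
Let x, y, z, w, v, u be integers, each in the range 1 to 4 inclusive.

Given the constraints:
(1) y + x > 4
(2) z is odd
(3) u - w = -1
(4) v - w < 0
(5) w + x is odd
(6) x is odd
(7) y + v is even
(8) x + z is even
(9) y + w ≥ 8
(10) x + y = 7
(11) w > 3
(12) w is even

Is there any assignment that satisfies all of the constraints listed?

Satisfiable

One satisfying assignment is x = 3, y = 4, z = 1, w = 4, v = 2, u = 3.
For the less obvious constraints — constraint 1: y + x = 7; constraint 3: u - w = -1 — and the others hold by inspection.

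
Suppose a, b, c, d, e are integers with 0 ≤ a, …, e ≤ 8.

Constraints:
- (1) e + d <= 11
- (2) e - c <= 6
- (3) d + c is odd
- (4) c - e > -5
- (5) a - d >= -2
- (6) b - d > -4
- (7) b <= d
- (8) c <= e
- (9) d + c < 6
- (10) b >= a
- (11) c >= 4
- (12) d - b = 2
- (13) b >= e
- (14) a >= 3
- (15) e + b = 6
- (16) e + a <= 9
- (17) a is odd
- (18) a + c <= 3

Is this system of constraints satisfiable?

Unsatisfiable

From constraints 8 and 11: e ≥ c ≥ 4. From constraints 10 and 14: b ≥ a ≥ 3. Hence e + b ≥ 7. But constraint 15 requires e + b = 6, and 6 < 7. Contradiction.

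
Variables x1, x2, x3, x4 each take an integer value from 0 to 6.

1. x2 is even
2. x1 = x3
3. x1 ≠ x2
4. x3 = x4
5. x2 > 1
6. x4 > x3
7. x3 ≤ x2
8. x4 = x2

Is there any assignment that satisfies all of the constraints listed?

From constraints 2, 4, and 8, x1 = x3 = x4 = x2, so x1 = x2. But constraint 3 says x1 ≠ x2. Contradiction.

Unsatisfiable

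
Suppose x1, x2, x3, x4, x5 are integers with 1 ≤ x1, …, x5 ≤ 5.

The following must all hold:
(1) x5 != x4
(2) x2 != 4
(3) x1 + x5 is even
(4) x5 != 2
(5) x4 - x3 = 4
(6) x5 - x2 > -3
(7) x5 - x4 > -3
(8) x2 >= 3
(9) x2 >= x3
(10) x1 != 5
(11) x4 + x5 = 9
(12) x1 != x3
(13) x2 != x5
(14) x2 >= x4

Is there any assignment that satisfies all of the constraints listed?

One satisfying assignment is x1 = 2, x2 = 5, x3 = 1, x4 = 5, x5 = 4.
For the less obvious constraints — constraint 5: x4 - x3 = 4; constraint 6: x5 - x2 = -1 — and the others hold by inspection.

Satisfiable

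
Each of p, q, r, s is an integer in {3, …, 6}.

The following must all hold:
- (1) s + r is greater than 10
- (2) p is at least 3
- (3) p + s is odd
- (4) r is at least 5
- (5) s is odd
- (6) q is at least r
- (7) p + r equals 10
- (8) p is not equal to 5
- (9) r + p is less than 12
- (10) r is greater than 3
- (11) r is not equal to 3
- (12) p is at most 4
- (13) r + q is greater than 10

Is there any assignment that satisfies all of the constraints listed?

Try p = 4, q = 6, r = 6, s = 5.
Check constraint 1: s + r = 11; constraint 7: p + r = 10. The remaining constraints are straightforward to verify.

Satisfiable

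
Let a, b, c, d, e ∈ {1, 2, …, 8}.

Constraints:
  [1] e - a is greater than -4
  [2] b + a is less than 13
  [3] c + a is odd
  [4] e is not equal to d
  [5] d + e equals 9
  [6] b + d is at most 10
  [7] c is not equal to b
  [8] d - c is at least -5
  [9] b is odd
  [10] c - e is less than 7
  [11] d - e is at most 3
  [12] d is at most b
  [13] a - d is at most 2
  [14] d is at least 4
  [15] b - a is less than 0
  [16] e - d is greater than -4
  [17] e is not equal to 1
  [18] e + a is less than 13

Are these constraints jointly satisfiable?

Satisfiable

Try a = 7, b = 5, c = 8, d = 5, e = 4.
Check constraint 1: e - a = -3; constraint 2: b + a = 12; constraint 5: d + e = 9. The remaining constraints are straightforward to verify.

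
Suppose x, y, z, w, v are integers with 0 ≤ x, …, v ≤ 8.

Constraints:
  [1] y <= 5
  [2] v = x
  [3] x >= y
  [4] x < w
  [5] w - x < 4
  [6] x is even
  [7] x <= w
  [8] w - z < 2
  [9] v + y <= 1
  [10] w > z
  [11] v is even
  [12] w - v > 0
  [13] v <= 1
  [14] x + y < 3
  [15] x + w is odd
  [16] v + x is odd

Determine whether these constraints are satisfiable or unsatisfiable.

Unsatisfiable

Constraint 11 makes v even and constraint 6 makes x even, so v + x must be even. Constraint 16 says v + x is odd — contradiction.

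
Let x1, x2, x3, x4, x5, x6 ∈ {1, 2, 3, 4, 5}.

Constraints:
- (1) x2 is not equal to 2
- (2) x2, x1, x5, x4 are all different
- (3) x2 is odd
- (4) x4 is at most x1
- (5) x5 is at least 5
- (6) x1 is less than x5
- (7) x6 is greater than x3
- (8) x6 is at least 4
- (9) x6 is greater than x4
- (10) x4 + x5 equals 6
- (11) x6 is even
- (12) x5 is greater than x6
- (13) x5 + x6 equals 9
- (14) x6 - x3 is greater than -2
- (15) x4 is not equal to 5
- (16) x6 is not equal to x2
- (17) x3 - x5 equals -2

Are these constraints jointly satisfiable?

The assignment x1 = 2, x2 = 3, x3 = 3, x4 = 1, x5 = 5, x6 = 4 works:
  constraint 10 holds since x4 + x5 = 6.
  constraint 13 holds since x5 + x6 = 9.
The rest check out directly.

Satisfiable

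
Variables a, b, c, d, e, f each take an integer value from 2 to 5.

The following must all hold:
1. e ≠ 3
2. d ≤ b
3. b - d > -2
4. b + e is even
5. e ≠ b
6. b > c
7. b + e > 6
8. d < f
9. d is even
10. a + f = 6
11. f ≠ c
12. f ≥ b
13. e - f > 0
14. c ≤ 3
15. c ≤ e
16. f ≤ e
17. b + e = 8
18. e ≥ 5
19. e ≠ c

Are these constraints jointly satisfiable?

Take a = 3, b = 3, c = 2, d = 2, e = 5, f = 3. Then constraint 3: b - d = 1; constraint 7: b + e = 8, and every other listed constraint is also met.

Satisfiable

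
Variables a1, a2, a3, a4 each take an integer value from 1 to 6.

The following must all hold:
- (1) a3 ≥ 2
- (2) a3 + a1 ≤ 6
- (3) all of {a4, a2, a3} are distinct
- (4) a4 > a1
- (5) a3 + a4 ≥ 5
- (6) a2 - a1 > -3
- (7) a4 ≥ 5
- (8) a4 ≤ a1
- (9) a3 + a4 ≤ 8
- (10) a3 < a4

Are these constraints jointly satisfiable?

From constraint 1: a3 ≥ 2. From constraints 7 and 8: a1 ≥ a4 ≥ 5. Hence a3 + a1 ≥ 7. But constraint 2 requires a3 + a1 ≤ 6, and 6 < 7. Contradiction.

Unsatisfiable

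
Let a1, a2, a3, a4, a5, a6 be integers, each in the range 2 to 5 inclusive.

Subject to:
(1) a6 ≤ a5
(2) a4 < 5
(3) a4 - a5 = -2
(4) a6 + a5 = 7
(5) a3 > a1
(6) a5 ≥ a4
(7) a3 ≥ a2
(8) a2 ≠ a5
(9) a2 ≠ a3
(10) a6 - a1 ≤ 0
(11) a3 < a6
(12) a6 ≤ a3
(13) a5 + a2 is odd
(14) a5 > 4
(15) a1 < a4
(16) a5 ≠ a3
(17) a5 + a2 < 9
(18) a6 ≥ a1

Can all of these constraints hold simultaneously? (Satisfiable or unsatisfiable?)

Unsatisfiable

Constraints 5, 10, and 11 give a1 < a3, a3 < a6, a6 ≤ a1. Chaining: a1 < a3 < a6 ≤ a1, which forces a1 < a1 — impossible.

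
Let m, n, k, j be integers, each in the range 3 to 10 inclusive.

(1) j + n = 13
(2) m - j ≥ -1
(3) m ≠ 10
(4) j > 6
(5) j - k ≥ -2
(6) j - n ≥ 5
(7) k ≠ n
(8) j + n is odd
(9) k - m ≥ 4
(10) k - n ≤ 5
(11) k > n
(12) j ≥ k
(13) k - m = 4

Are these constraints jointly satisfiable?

Unsatisfiable

Constraints 2, 5, and 9 give j − k ≥ -2, k − m ≥ 4, m − j ≥ -1.
Adding all 3 inequalities: the left sides telescope to 0, and the right sides sum to (-2) + 4 + (-1) = 1. So 0 ≥ 1, which is false.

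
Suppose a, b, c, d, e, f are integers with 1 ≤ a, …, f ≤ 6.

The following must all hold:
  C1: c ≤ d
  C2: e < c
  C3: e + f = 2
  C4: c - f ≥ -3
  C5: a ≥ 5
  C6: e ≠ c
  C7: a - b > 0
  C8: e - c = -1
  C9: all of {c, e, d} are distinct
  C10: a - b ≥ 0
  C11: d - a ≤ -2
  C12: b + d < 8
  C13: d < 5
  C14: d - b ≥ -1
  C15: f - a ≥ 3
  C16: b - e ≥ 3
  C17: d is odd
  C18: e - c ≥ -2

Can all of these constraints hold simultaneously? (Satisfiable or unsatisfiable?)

Unsatisfiable

Constraints 4, 11, 14, 15, 16, and 18 give b − e ≥ 3, e − c ≥ -2, c − f ≥ -3, f − a ≥ 3, a − d ≥ 2, d − b ≥ -1.
Adding all 6 inequalities: the left sides telescope to 0, and the right sides sum to 3 + (-2) + (-3) + 3 + 2 + (-1) = 2. So 0 ≥ 2, which is false.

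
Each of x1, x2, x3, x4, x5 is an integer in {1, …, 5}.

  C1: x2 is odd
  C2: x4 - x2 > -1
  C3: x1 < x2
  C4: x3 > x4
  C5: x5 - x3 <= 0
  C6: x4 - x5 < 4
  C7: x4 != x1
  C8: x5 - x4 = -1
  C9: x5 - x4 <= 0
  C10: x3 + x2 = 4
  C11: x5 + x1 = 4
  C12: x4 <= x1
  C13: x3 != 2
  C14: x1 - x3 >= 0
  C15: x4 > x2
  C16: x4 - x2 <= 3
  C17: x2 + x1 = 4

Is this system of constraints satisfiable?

Unsatisfiable

Constraints 3, 4, 14, and 15 give x3 ≤ x1, x1 < x2, x2 < x4, x4 < x3. Chaining: x3 ≤ x1 < x2 < x4 < x3, which forces x3 < x3 — impossible.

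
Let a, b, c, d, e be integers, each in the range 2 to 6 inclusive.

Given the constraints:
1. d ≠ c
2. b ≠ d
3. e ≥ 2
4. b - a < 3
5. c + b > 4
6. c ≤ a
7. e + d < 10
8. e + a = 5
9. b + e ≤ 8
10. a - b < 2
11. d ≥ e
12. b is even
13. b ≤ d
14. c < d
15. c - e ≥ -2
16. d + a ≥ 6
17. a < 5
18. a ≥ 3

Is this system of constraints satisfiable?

Take a = 3, b = 4, c = 3, d = 6, e = 2. Then constraint 4: b - a = 1; constraint 5: c + b = 7, and every other listed constraint is also met.

Satisfiable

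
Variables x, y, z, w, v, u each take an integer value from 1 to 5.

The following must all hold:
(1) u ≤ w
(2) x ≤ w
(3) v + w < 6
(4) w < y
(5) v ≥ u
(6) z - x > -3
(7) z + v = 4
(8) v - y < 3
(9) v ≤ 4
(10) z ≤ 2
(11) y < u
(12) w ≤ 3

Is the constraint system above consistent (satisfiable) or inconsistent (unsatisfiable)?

Constraints 1, 4, and 11 give y < u, u ≤ w, w < y. Chaining: y < u ≤ w < y, which forces y < y — impossible.

Unsatisfiable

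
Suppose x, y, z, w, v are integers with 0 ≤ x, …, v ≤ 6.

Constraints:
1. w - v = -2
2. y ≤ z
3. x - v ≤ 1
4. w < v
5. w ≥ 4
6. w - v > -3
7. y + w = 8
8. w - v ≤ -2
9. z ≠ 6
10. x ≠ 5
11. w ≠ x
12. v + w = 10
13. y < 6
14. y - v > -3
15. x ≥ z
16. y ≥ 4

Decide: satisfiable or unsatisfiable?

Satisfiable

One satisfying assignment is x = 6, y = 4, z = 4, w = 4, v = 6.
For the less obvious constraints — constraint 1: w - v = -2; constraint 3: x - v = 0 — and the others hold by inspection.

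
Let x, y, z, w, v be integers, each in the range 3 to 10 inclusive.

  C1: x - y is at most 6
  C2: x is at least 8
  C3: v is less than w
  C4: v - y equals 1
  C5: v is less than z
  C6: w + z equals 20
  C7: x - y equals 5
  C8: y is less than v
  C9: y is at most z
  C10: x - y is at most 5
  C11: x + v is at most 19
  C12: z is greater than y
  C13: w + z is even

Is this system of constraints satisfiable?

Satisfiable

One satisfying assignment is x = 10, y = 5, z = 10, w = 10, v = 6.
For the less obvious constraints — constraint 1: x - y = 5; constraint 4: v - y = 1; constraint 6: w + z = 20 — and the others hold by inspection.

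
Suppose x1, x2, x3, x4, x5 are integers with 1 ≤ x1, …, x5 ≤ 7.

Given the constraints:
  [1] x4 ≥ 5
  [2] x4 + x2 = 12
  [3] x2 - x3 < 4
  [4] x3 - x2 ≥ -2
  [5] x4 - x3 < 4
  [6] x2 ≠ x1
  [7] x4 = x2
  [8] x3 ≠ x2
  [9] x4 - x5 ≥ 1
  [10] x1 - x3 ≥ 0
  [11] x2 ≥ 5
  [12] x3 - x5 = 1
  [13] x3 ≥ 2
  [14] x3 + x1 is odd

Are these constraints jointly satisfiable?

Satisfiable

One satisfying assignment is x1 = 5, x2 = 6, x3 = 4, x4 = 6, x5 = 3.
For the less obvious constraints — constraint 2: x4 + x2 = 12; constraint 3: x2 - x3 = 2; constraint 4: x3 - x2 = -2 — and the others hold by inspection.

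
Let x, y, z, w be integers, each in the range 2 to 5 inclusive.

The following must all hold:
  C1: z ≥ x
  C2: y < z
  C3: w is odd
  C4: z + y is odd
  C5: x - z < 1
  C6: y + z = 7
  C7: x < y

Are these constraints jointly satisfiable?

Setting (x, y, z, w) = (2, 3, 4, 5) satisfies everything: constraint 5: x - z = -2; constraint 6: y + z = 7, and the others follow.

Satisfiable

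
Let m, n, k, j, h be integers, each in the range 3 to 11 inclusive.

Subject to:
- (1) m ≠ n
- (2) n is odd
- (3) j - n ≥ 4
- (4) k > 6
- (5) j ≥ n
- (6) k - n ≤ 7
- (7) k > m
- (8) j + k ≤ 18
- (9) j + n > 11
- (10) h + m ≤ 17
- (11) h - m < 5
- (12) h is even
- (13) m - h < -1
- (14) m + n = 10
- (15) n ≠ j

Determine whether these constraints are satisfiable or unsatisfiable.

Try m = 7, n = 3, k = 8, j = 10, h = 10.
Check constraint 3: j - n = 7; constraint 6: k - n = 5; constraint 8: j + k = 18. The remaining constraints are straightforward to verify.

Satisfiable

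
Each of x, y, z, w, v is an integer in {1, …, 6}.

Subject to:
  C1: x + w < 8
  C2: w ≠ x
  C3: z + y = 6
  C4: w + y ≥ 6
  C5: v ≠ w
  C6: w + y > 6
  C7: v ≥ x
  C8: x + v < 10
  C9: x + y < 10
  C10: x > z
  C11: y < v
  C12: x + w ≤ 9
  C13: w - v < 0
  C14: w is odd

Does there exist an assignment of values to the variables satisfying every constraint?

Satisfiable

Take x = 4, y = 4, z = 2, w = 3, v = 5. Then constraint 1: x + w = 7; constraint 3: z + y = 6; constraint 4: w + y = 7, and every other listed constraint is also met.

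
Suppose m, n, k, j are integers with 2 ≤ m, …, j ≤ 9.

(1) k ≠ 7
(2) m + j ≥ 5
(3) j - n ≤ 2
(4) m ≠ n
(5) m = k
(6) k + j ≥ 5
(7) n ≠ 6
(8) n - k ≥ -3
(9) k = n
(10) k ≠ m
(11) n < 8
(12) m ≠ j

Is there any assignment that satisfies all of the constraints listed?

From constraints 5 and 9, m = k = n, so m = n. But constraint 4 says m ≠ n. Contradiction.

Unsatisfiable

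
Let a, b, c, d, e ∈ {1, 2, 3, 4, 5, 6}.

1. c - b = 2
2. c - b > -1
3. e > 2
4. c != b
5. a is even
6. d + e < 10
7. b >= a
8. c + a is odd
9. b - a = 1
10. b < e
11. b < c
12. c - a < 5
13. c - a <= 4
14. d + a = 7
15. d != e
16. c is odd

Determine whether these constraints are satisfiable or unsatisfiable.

Satisfiable

The assignment a = 2, b = 3, c = 5, d = 5, e = 4 works:
  constraint 1 holds since c - b = 2.
  constraint 2 holds since c - b = 2.
The rest check out directly.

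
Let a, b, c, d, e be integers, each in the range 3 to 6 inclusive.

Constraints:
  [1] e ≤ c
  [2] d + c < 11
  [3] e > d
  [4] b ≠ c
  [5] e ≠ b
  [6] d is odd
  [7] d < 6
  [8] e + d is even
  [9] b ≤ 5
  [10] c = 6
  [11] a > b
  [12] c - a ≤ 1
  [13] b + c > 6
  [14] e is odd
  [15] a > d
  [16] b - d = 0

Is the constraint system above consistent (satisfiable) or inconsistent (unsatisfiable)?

Take a = 5, b = 3, c = 6, d = 3, e = 5. Then constraint 2: d + c = 9; constraint 12: c - a = 1; constraint 13: b + c = 9, and every other listed constraint is also met.

Satisfiable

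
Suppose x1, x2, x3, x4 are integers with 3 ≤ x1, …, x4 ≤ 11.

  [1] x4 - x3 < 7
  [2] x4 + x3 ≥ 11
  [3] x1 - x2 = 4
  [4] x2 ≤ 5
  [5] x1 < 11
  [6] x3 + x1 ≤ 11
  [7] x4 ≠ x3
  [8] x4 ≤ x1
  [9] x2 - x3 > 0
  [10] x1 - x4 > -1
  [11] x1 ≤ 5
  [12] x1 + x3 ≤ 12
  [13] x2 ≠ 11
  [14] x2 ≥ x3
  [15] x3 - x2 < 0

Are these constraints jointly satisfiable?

Unsatisfiable

From constraints 8 and 11: x4 ≤ x1 ≤ 5. From constraints 4 and 14: x3 ≤ x2 ≤ 5. Hence x4 + x3 ≤ 10. But constraint 2 requires x4 + x3 ≥ 11, and 11 > 10. Contradiction.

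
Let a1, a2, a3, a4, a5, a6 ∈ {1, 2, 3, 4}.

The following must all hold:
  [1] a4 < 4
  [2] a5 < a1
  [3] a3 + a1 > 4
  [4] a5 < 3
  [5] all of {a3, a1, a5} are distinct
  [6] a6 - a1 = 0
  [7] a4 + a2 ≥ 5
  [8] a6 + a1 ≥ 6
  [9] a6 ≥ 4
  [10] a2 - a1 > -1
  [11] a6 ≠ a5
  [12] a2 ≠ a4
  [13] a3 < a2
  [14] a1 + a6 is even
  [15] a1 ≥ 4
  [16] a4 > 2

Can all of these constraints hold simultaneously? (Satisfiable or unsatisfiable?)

Satisfiable

The assignment a1 = 4, a2 = 4, a3 = 3, a4 = 3, a5 = 1, a6 = 4 works:
  constraint 3 holds since a3 + a1 = 7.
  constraint 6 holds since a6 - a1 = 0.
The rest check out directly.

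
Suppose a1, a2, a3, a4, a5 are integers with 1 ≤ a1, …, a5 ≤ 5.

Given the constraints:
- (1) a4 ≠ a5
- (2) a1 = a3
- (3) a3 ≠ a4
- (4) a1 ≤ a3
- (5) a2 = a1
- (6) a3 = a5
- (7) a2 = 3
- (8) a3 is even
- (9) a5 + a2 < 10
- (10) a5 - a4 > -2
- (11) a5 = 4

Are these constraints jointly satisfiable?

Unsatisfiable

Constraint 7 fixes a2 = 3 and constraint 11 fixes a5 = 4. Constraints 2, 5, and 6 give a2 = a1 = a3 = a5, so a2 = a5. But 3 ≠ 4 — contradiction.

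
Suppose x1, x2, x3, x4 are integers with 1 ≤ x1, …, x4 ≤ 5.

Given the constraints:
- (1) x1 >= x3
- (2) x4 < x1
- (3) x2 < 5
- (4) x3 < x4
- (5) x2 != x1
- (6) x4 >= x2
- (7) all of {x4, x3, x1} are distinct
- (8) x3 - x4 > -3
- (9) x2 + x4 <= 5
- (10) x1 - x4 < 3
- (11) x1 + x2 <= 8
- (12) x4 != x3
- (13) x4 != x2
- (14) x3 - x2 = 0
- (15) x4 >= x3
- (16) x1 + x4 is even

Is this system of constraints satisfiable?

Satisfiable

Try x1 = 5, x2 = 1, x3 = 1, x4 = 3.
Check constraint 8: x3 - x4 = -2; constraint 9: x2 + x4 = 4; constraint 10: x1 - x4 = 2. The remaining constraints are straightforward to verify.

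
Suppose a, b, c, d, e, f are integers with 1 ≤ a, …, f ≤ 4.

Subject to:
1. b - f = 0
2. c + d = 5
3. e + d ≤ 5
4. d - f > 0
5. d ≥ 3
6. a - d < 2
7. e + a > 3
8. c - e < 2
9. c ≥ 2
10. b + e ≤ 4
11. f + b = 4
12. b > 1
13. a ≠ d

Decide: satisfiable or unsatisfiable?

The assignment a = 4, b = 2, c = 2, d = 3, e = 2, f = 2 works:
  constraint 1 holds since b - f = 0.
  constraint 2 holds since c + d = 5.
  constraint 3 holds since e + d = 5.
The rest check out directly.

Satisfiable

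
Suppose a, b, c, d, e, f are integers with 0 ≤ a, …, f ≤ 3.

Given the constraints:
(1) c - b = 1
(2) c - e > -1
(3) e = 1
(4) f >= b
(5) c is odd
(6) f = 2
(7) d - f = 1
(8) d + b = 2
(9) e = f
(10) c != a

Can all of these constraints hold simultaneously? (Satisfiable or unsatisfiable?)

Unsatisfiable

Constraint 3 fixes e = 1 and constraint 6 fixes f = 2, but constraint 9 requires e = f. Since 1 ≠ 2, contradiction.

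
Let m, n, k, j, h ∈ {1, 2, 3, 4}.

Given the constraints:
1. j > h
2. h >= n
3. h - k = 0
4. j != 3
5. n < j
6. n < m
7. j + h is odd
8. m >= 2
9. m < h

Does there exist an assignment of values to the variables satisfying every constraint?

Satisfiable

Setting (m, n, k, j, h) = (2, 1, 3, 4, 3) satisfies everything: constraint 3: h - k = 0; constraint 7: j + h = 7 is odd, and the others follow.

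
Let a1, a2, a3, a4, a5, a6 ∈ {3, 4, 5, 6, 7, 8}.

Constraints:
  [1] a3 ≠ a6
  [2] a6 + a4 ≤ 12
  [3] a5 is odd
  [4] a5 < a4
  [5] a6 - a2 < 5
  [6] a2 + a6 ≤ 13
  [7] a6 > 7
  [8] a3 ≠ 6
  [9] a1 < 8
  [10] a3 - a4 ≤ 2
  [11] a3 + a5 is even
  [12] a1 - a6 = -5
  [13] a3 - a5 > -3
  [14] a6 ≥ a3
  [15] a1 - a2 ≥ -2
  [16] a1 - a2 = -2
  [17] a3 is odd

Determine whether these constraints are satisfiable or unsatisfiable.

Take a1 = 3, a2 = 5, a3 = 3, a4 = 4, a5 = 3, a6 = 8. Then constraint 2: a6 + a4 = 12; constraint 5: a6 - a2 = 3; constraint 6: a2 + a6 = 13, and every other listed constraint is also met.

Satisfiable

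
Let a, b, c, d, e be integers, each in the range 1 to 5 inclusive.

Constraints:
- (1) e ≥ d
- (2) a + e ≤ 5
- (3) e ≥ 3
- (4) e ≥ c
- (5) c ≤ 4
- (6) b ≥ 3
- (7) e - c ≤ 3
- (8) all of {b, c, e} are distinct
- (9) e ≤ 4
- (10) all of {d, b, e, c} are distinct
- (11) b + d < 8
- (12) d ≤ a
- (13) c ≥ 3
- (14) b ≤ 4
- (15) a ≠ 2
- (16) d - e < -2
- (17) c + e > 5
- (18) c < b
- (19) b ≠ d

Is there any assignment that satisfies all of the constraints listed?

Unsatisfiable

Constraints 3, 5, 6, 9, 13, and 14 confine each of b, c, e to the 2 values {3, 4}.
Constraint 8 requires all 3 of them to be distinct, but only 2 values are available — impossible by the pigeonhole principle.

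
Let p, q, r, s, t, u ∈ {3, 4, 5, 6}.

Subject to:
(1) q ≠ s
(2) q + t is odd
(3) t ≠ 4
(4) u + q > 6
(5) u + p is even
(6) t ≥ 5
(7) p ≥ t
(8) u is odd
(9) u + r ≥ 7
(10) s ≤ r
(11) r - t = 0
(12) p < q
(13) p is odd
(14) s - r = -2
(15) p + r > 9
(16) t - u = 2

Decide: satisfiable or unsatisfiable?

Satisfiable

Try p = 5, q = 6, r = 5, s = 3, t = 5, u = 3.
Check constraint 4: u + q = 9; constraint 9: u + r = 8. The remaining constraints are straightforward to verify.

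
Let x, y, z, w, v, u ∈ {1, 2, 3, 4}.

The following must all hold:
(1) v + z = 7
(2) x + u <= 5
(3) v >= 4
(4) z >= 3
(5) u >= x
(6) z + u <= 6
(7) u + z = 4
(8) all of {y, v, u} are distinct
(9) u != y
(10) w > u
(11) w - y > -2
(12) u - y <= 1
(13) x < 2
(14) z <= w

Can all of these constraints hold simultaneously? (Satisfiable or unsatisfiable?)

Satisfiable

The assignment x = 1, y = 3, z = 3, w = 3, v = 4, u = 1 works:
  constraint 1 holds since v + z = 7.
  constraint 2 holds since x + u = 2.
The rest check out directly.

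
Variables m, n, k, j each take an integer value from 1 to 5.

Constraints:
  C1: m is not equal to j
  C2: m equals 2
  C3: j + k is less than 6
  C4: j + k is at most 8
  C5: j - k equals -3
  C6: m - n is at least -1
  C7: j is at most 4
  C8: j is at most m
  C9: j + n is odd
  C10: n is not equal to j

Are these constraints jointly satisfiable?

Satisfiable

Take m = 2, n = 2, k = 4, j = 1. Then constraint 3: j + k = 5; constraint 4: j + k = 5, and every other listed constraint is also met.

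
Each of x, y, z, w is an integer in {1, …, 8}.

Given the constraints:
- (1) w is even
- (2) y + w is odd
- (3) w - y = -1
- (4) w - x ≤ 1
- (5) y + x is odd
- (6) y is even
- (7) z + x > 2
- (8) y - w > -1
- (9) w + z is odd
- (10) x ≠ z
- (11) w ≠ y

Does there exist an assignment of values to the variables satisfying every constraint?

Unsatisfiable

Constraint 6 makes y even and constraint 1 makes w even, so y + w must be even. Constraint 2 says y + w is odd — contradiction.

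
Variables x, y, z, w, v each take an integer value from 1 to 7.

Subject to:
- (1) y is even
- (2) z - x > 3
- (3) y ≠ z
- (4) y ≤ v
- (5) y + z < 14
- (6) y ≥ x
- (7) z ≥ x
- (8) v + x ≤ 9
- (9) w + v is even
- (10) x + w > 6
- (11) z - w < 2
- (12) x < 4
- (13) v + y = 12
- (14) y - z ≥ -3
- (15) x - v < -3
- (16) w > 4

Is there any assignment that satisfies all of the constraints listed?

Satisfiable

Setting (x, y, z, w, v) = (2, 6, 7, 6, 6) satisfies everything: constraint 2: z - x = 5; constraint 5: y + z = 13; constraint 8: v + x = 8, and the others follow.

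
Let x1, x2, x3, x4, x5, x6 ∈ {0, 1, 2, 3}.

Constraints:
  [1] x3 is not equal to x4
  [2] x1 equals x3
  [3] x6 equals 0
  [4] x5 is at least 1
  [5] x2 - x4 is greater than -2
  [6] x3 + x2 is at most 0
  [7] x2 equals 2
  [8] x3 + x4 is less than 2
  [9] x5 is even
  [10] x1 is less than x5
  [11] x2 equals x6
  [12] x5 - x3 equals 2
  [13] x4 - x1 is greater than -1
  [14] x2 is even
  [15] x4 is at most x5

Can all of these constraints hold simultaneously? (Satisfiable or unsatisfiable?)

Unsatisfiable

Constraint 7 fixes x2 = 2 and constraint 3 fixes x6 = 0, but constraint 11 requires x2 = x6. Since 2 ≠ 0, contradiction.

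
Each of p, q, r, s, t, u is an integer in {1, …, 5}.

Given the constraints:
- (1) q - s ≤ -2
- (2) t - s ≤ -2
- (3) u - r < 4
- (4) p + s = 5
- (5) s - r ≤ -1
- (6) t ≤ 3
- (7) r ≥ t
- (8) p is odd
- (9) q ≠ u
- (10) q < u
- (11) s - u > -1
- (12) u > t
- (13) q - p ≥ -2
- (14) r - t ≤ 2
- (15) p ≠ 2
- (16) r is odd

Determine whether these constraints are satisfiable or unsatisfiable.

Unsatisfiable

Constraints 2, 5, and 14 give t − r ≥ -2, r − s ≥ 1, s − t ≥ 2.
Adding all 3 inequalities: the left sides telescope to 0, and the right sides sum to (-2) + 1 + 2 = 1. So 0 ≥ 1, which is false.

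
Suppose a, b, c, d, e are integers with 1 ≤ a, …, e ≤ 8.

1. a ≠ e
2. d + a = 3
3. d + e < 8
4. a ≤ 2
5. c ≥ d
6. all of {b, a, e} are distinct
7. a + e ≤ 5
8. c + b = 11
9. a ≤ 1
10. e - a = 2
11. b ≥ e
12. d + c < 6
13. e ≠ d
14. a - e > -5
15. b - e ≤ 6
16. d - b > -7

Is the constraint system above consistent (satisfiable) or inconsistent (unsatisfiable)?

Satisfiable

Take a = 1, b = 8, c = 3, d = 2, e = 3. Then constraint 2: d + a = 3; constraint 3: d + e = 5; constraint 7: a + e = 4, and every other listed constraint is also met.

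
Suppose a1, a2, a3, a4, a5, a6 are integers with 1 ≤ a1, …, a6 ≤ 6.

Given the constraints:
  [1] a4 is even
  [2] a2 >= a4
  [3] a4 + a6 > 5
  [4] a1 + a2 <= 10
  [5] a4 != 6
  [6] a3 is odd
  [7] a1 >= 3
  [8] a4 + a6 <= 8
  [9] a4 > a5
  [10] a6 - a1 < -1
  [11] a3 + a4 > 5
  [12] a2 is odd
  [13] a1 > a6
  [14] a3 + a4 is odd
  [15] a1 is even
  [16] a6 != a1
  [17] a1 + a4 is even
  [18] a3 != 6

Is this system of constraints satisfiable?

Take a1 = 4, a2 = 5, a3 = 3, a4 = 4, a5 = 2, a6 = 2. Then constraint 3: a4 + a6 = 6; constraint 4: a1 + a2 = 9; constraint 8: a4 + a6 = 6, and every other listed constraint is also met.

Satisfiable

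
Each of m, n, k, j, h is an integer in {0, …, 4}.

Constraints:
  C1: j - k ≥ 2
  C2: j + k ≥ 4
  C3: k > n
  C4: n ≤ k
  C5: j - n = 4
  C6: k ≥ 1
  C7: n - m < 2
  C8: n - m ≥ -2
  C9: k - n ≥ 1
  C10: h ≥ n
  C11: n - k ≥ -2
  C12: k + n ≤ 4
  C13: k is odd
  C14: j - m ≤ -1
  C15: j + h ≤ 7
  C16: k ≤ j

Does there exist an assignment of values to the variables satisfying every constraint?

Constraints 1, 8, 9, and 14 give m − j ≥ 1, j − k ≥ 2, k − n ≥ 1, n − m ≥ -2.
Adding all 4 inequalities: the left sides telescope to 0, and the right sides sum to 1 + 2 + 1 + (-2) = 2. So 0 ≥ 2, which is false.

Unsatisfiable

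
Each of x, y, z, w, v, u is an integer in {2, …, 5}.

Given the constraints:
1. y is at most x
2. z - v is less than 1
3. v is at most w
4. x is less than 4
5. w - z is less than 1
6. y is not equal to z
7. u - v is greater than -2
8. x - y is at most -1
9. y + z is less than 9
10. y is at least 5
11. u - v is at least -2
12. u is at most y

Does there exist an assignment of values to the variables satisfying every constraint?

Unsatisfiable

From constraints 1 and 10: x ≥ y and y ≥ 5, so x ≥ 5. From constraint 4: x ≤ 3. But 3 < 5, so no value of x works.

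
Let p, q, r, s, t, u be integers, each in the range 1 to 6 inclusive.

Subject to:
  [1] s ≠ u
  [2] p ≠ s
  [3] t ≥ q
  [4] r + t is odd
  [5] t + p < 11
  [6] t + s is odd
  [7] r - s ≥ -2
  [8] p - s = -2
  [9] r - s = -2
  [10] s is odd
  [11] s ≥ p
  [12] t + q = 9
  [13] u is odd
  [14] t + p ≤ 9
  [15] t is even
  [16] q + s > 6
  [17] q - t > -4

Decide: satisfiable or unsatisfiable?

Take p = 3, q = 3, r = 3, s = 5, t = 6, u = 1. Then constraint 5: t + p = 9; constraint 7: r - s = -2, and every other listed constraint is also met.

Satisfiable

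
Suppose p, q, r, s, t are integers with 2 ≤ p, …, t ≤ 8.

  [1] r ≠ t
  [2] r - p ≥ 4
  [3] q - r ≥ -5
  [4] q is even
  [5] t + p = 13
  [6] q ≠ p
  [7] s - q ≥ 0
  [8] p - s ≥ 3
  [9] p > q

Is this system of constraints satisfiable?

Constraints 2, 3, 7, and 8 give q − r ≥ -5, r − p ≥ 4, p − s ≥ 3, s − q ≥ 0.
Adding all 4 inequalities: the left sides telescope to 0, and the right sides sum to (-5) + 4 + 3 + 0 = 2. So 0 ≥ 2, which is false.

Unsatisfiable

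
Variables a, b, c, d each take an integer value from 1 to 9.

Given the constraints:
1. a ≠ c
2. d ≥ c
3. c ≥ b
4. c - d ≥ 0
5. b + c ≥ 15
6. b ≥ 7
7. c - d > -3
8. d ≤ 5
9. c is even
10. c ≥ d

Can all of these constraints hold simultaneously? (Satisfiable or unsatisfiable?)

From constraints 3 and 6: c ≥ b and b ≥ 7, so c ≥ 7. From constraints 2 and 8: c ≤ d and d ≤ 5, so c ≤ 5. But 5 < 7, so no value of c works.

Unsatisfiable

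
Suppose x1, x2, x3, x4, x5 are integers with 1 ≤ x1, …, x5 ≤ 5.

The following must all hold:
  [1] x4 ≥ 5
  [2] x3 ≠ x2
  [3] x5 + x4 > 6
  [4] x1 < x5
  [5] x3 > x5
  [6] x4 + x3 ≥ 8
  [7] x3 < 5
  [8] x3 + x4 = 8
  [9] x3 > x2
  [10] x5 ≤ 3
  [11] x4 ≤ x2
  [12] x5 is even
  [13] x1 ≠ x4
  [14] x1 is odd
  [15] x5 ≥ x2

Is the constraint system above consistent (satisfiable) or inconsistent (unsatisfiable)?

From constraints 1 and 11: x2 ≥ x4 and x4 ≥ 5, so x2 ≥ 5. From constraints 10 and 15: x2 ≤ x5 and x5 ≤ 3, so x2 ≤ 3. But 3 < 5, so no value of x2 works.

Unsatisfiable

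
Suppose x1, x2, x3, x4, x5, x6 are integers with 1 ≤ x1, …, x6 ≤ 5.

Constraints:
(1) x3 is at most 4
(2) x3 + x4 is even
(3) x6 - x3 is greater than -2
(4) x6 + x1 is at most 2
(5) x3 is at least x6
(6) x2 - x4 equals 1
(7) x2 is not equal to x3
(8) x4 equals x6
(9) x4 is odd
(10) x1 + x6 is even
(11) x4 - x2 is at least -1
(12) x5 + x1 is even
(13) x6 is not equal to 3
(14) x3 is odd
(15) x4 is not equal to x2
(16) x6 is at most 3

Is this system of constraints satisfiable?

Take x1 = 1, x2 = 2, x3 = 1, x4 = 1, x5 = 3, x6 = 1. Then constraint 3: x6 - x3 = 0; constraint 4: x6 + x1 = 2, and every other listed constraint is also met.

Satisfiable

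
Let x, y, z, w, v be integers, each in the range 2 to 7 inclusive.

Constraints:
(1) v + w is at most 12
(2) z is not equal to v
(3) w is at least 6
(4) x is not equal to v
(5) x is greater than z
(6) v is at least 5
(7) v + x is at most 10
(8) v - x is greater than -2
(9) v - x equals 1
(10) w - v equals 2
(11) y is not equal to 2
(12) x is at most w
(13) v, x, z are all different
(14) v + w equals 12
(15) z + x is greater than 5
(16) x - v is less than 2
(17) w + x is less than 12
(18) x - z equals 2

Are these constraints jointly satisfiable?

Satisfiable

One satisfying assignment is x = 4, y = 6, z = 2, w = 7, v = 5.
For the less obvious constraints — constraint 1: v + w = 12; constraint 7: v + x = 9 — and the others hold by inspection.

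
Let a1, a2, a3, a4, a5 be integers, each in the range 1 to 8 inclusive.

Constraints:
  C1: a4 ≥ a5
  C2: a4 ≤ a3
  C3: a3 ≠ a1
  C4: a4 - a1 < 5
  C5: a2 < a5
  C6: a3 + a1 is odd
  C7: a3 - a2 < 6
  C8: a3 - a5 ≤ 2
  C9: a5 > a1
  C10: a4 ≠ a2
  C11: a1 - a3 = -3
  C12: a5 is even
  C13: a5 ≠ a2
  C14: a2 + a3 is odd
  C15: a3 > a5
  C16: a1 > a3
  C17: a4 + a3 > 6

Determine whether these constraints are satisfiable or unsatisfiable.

Unsatisfiable

Constraints 1, 2, 9, and 16 give a5 ≤ a4, a4 ≤ a3, a3 < a1, a1 < a5. Chaining: a5 ≤ a4 ≤ a3 < a1 < a5, which forces a5 < a5 — impossible.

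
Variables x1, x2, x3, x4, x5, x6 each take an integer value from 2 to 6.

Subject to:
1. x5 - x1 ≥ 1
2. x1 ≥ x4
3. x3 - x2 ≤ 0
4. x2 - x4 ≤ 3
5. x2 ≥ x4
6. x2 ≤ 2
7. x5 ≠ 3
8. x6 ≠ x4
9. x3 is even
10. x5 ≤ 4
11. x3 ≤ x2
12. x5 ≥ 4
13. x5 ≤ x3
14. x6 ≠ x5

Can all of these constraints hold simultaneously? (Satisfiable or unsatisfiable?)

From constraints 12 and 13: x3 ≥ x5 and x5 ≥ 4, so x3 ≥ 4. From constraints 6 and 11: x3 ≤ x2 and x2 ≤ 2, so x3 ≤ 2. But 2 < 4, so no value of x3 works.

Unsatisfiable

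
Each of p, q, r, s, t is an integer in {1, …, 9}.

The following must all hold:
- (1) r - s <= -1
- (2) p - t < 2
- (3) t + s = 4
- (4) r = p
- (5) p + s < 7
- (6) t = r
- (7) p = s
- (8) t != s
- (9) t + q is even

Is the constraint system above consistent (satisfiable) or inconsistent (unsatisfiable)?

From constraints 4, 6, and 7, t = r = p = s, so t = s. But constraint 8 says t ≠ s. Contradiction.

Unsatisfiable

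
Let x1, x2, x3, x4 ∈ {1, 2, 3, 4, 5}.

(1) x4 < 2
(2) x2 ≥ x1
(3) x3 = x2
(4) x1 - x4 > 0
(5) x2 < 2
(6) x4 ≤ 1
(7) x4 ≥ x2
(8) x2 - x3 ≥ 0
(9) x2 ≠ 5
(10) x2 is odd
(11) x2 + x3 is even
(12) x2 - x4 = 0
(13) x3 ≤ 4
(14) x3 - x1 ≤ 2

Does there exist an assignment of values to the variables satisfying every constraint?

Constraints 2, 4, and 7 give x2 ≤ x4, x4 < x1, x1 ≤ x2. Chaining: x2 ≤ x4 < x1 ≤ x2, which forces x2 < x2 — impossible.

Unsatisfiable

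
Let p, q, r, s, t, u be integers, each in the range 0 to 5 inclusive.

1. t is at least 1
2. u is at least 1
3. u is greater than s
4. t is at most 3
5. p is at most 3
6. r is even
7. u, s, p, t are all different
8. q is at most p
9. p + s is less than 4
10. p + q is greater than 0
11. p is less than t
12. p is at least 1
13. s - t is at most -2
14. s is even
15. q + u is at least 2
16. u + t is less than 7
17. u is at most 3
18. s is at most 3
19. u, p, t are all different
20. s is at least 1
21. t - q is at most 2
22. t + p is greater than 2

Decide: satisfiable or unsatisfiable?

Unsatisfiable

Constraints 1, 2, 4, 5, 12, 17, 18, and 20 confine each of u, s, p, t to the 3 values {1, …, 3}.
Constraint 7 requires all 4 of them to be distinct, but only 3 values are available — impossible by the pigeonhole principle.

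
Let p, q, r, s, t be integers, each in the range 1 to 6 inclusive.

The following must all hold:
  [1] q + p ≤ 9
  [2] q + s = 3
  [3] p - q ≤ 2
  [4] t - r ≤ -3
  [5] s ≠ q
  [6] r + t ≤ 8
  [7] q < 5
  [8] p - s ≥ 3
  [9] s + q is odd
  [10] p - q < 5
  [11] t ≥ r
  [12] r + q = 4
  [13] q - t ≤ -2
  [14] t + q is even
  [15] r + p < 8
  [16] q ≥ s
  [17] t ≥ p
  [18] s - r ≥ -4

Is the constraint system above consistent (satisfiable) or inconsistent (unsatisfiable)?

Constraints 3, 4, 8, 13, and 18 give s − r ≥ -4, r − t ≥ 3, t − q ≥ 2, q − p ≥ -2, p − s ≥ 3.
Adding all 5 inequalities: the left sides telescope to 0, and the right sides sum to (-4) + 3 + 2 + (-2) + 3 = 2. So 0 ≥ 2, which is false.

Unsatisfiable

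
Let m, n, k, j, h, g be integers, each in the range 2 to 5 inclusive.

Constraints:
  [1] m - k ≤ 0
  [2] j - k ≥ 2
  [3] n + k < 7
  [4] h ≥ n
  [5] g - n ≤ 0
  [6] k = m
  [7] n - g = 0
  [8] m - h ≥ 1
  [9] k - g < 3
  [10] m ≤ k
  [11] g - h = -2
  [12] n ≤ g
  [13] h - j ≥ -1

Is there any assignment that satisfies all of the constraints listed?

Constraints 1, 2, 8, and 13 give j − k ≥ 2, k − m ≥ 0, m − h ≥ 1, h − j ≥ -1.
Adding all 4 inequalities: the left sides telescope to 0, and the right sides sum to 2 + 0 + 1 + (-1) = 2. So 0 ≥ 2, which is false.

Unsatisfiable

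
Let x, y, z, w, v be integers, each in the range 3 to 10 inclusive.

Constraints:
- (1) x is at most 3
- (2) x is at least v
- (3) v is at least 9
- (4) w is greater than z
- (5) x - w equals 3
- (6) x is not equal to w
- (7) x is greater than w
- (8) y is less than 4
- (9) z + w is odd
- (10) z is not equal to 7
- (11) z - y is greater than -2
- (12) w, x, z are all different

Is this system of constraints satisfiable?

Unsatisfiable

From constraints 2 and 3: x ≥ v and v ≥ 9, so x ≥ 9. From constraint 1: x ≤ 3. But 3 < 9, so no value of x works.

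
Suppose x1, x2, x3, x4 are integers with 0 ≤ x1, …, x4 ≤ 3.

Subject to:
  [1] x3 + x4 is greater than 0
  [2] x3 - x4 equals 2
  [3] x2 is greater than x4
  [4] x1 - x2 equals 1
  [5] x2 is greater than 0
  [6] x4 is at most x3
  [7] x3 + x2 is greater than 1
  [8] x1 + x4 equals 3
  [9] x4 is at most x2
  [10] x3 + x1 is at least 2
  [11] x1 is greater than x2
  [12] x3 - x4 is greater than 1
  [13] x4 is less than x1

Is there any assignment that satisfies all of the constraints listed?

Satisfiable

One satisfying assignment is x1 = 3, x2 = 2, x3 = 2, x4 = 0.
For the less obvious constraints — constraint 1: x3 + x4 = 2; constraint 2: x3 - x4 = 2 — and the others hold by inspection.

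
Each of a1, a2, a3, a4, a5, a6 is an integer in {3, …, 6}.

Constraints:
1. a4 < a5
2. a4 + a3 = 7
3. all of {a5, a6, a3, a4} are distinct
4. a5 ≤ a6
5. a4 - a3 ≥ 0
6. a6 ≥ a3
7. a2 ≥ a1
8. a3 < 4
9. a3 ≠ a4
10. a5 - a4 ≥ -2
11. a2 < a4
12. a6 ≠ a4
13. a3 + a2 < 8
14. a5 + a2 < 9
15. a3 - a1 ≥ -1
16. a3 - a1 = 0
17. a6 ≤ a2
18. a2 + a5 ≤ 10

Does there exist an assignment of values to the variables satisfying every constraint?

Unsatisfiable

Constraints 1, 4, 11, and 17 give a5 ≤ a6, a6 ≤ a2, a2 < a4, a4 < a5. Chaining: a5 ≤ a6 ≤ a2 < a4 < a5, which forces a5 < a5 — impossible.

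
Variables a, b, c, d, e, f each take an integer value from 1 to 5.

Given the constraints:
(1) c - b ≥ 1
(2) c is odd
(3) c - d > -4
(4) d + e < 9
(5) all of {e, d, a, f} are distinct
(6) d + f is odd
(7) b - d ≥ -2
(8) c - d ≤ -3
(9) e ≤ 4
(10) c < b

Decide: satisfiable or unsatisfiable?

Constraints 1, 7, and 8 give d − c ≥ 3, c − b ≥ 1, b − d ≥ -2.
Adding all 3 inequalities: the left sides telescope to 0, and the right sides sum to 3 + 1 + (-2) = 2. So 0 ≥ 2, which is false.

Unsatisfiable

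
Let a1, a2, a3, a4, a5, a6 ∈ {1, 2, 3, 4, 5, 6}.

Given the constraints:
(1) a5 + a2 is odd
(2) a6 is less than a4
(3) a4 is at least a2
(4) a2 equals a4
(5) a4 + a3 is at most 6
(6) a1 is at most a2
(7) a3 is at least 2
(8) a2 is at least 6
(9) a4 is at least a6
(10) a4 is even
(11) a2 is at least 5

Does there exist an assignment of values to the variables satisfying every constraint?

From constraints 3 and 8: a4 ≥ a2 ≥ 6. From constraint 7: a3 ≥ 2. Hence a4 + a3 ≥ 8. But constraint 5 requires a4 + a3 ≤ 6, and 6 < 8. Contradiction.

Unsatisfiable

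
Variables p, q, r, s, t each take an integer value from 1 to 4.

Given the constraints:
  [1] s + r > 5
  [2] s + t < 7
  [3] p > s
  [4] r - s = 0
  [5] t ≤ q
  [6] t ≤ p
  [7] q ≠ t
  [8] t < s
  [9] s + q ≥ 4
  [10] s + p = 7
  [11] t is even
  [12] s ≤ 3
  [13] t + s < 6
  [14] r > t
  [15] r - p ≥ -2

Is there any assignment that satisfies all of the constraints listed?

Satisfiable

One satisfying assignment is p = 4, q = 3, r = 3, s = 3, t = 2.
For the less obvious constraints — constraint 1: s + r = 6; constraint 2: s + t = 5 — and the others hold by inspection.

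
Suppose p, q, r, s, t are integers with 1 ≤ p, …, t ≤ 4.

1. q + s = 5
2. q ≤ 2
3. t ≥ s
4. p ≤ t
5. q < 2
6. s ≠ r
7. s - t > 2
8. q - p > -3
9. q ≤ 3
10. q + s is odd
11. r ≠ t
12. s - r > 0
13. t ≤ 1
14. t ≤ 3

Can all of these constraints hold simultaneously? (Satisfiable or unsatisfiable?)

From constraint 9: q ≤ 3. From constraints 3 and 13: s ≤ t ≤ 1. Hence q + s ≤ 4. But constraint 1 requires q + s = 5, and 5 > 4. Contradiction.

Unsatisfiable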